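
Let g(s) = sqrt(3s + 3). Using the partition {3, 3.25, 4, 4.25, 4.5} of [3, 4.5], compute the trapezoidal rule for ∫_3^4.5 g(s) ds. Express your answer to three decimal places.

Subinterval widths: 0.25, 0.75, 0.25, 0.25.
g(3) ≈ 3.464, g(3.25) ≈ 3.571, g(4) ≈ 3.873, g(4.25) ≈ 3.969, g(4.5) ≈ 4.062.
On each subinterval the trapezoid contributes (Δs_i/2)·[g(s_{i-1}) + g(s_i)].
Sum ≈ 5.655.

5.655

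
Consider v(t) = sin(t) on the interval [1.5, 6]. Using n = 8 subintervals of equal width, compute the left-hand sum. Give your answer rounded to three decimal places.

Δt = (6 − 1.5)/8 = 0.5625.
Left endpoints: 1.5, 2.0625, 2.625, 3.1875, 3.75, 4.3125, 4.875, 5.4375.
v(1.5) ≈ 0.997, v(2.0625) ≈ 0.882, v(2.625) ≈ 0.494, v(3.1875) ≈ -0.046, v(3.75) ≈ -0.572, v(4.3125) ≈ -0.921, v(4.875) ≈ -0.987, v(5.4375) ≈ -0.748.
Sum = Δt · [v(1.5) + v(2.0625) + v(2.625) + ...].
Sum ≈ -0.507.

-0.507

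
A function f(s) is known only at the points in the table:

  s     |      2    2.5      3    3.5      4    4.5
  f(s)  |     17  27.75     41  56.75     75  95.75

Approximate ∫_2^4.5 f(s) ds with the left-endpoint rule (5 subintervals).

Δs = 0.5.
Sum = 0.5·[17 + 27.75 + 41 + 56.75 + 75] = 108.75.

108.75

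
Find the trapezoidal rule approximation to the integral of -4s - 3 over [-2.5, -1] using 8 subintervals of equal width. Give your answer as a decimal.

Δs = (-1 − (-2.5))/8 = 0.1875.
f(-2.5) = 7, f(-2.3125) = 6.25, f(-2.125) = 5.5, f(-1.9375) = 4.75, f(-1.75) = 4, f(-1.5625) = 3.25, f(-1.375) = 2.5, f(-1.1875) = 1.75, f(-1) = 1.
T_8 = (Δs/2)·[f(s_0) + 2f(s_1) + ... + 2f(s_{7}) + f(s_8)].
Sum = 6.

6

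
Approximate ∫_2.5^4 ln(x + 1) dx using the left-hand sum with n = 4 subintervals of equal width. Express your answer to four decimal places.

2.0946

Δx = (4 − 2.5)/4 = 0.375.
Left endpoints: 2.5, 2.875, 3.25, 3.625.
f(2.5) ≈ 1.2528, f(2.875) ≈ 1.3545, f(3.25) ≈ 1.4469, f(3.625) ≈ 1.5315.
Sum = Δx · [f(2.5) + f(2.875) + f(3.25) + f(3.625)].
Sum ≈ 2.0946.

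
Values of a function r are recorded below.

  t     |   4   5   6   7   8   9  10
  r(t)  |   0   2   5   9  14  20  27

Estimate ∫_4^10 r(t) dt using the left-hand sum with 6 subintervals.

50

Δt = 1.
Sum = 1·[0 + 2 + 5 + 9 + 14 + 20] = 50.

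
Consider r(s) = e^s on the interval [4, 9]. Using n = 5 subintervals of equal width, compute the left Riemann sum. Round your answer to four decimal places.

4684.0312

Δs = (9 − 4)/5 = 1.
Left endpoints: 4, 5, 6, 7, 8.
r(4) ≈ 54.5982, r(5) ≈ 148.4132, r(6) ≈ 403.4288, r(7) ≈ 1096.6332, r(8) ≈ 2980.9580.
Sum = Δs · [r(4) + r(5) + r(6) + r(7) + r(8)].
Sum ≈ 4684.0312.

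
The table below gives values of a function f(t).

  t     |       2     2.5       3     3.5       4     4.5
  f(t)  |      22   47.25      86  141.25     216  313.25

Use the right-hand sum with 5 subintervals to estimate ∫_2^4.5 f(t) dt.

Δt = 0.5.
Sum = 0.5·[47.25 + 86 + 141.25 + 216 + 313.25] = 401.875.

401.875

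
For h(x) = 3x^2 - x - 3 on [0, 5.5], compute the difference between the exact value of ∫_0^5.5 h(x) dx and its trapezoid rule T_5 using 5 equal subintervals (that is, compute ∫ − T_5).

-3.3275

Exact integral: ∫_0^5.5 h(x) dx = 134.75.
T_5 = 138.0775.
Error = 134.75 − 138.0775 = -3.3275.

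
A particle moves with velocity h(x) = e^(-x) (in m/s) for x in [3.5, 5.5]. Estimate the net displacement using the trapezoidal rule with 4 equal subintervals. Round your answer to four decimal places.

0.0267

Δx = (5.5 − 3.5)/4 = 0.5.
h(3.5) ≈ 0.0302, h(4) ≈ 0.0183, h(4.5) ≈ 0.0111, h(5) ≈ 0.0067, h(5.5) ≈ 0.0041.
T_4 = (Δx/2)·[h(x_0) + 2h(x_1) + 2h(x_2) + 2h(x_3) + h(x_4)].
Sum ≈ 0.0267.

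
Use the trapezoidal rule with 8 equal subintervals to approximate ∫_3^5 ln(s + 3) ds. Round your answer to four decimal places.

Δs = (5 − 3)/8 = 0.25.
f(3) ≈ 1.7918, f(3.25) ≈ 1.8326, f(3.5) ≈ 1.8718, f(3.75) ≈ 1.9095, f(4) ≈ 1.9459, f(4.25) ≈ 1.9810, f(4.5) ≈ 2.0149, f(4.75) ≈ 2.0477, f(5) ≈ 2.0794.
T_8 = (Δs/2)·[f(s_0) + 2f(s_1) + ... + 2f(s_{7}) + f(s_8)].
Sum ≈ 3.8848.

3.8848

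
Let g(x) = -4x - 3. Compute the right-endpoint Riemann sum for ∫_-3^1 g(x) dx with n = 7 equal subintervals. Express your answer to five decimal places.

-0.57143

Δx = (1 − (-3))/7 = 4/7.
Right endpoints: -17/7, -13/7, -9/7, -5/7, -1/7, 3/7, 1.
g(-17/7) = 47/7, g(-13/7) = 31/7, g(-9/7) = 15/7, g(-5/7) = -1/7, g(-1/7) = -17/7, g(3/7) = -33/7, g(1) = -7.
Sum = Δx · [g(-17/7) + g(-13/7) + g(-9/7) + ...].
Sum ≈ -0.57143.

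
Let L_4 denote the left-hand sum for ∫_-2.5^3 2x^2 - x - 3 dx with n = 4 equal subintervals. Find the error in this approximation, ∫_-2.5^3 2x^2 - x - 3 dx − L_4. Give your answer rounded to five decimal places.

-3.46615

Exact integral: ∫_-2.5^3 f(x) dx ≈ 10.5416667.
L_4 = 14.0078125.
Error ≈ 10.5416667 − 14.0078125 ≈ -3.46615.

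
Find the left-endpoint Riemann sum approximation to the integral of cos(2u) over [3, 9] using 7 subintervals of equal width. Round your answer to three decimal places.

-0.046

Δu = (9 − 3)/7 = 6/7.
Left endpoints: 3, 27/7, 33/7, 39/7, 45/7, 51/7, 57/7.
f(3) ≈ 0.960, f(27/7) ≈ 0.139, f(33/7) ≈ -1.000, f(39/7) ≈ 0.147, f(45/7) ≈ 0.958, f(51/7) ≈ -0.421, f(57/7) ≈ -0.838.
Sum = Δu · [f(3) + f(27/7) + f(33/7) + ...].
Sum ≈ -0.046.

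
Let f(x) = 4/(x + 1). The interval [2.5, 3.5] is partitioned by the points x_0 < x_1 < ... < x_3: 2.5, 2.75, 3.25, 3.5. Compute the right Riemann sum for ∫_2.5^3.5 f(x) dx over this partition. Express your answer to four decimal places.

0.9595

Subinterval widths: 0.25, 0.5, 0.25.
Right endpoints: 2.75, 3.25, 3.5.
f(2.75) = 16/15, f(3.25) = 16/17, f(3.5) = 8/9.
Sum = Σ Δx_i · f(x_i).
Sum ≈ 0.9595.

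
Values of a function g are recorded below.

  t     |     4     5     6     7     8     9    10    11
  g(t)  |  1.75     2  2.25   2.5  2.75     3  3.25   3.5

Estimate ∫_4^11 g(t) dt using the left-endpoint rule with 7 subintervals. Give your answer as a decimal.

17.5

Δt = 1.
Sum = 1·[1.75 + 2 + 2.25 + 2.5 + 2.75 + 3 + 3.25] = 17.5.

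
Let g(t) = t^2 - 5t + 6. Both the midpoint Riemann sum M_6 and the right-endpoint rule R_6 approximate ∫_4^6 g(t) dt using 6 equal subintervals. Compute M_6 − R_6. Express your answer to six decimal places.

M_6 ≈ 12.64814815.
R_6 ≈ 14.37037037.
M_6 − R_6 ≈ -1.722222.

-1.722222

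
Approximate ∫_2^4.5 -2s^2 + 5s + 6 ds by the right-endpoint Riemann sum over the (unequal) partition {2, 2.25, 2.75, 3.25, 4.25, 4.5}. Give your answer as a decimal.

-7.21875

Subinterval widths: 0.25, 0.5, 0.5, 1, 0.25.
Right endpoints: 2.25, 2.75, 3.25, 4.25, 4.5.
f(2.25) = 7.125, f(2.75) = 4.625, f(3.25) = 1.125, f(4.25) = -8.875, f(4.5) = -12.
Sum = Σ Δs_i · f(s_i).
Sum = -7.21875.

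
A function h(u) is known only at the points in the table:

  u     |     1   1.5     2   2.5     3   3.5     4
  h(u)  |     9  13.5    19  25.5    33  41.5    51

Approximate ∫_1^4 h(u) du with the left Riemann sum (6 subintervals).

Δu = 0.5.
Sum = 0.5·[9 + 13.5 + 19 + 25.5 + 33 + 41.5] = 70.75.

70.75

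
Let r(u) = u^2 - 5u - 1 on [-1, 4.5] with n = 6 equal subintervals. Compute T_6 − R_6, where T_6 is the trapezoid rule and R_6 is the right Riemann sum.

T_6 ≈ -22.14641.
R_6 ≈ -25.92766.
T_6 − R_6 = 3.78125.

3.78125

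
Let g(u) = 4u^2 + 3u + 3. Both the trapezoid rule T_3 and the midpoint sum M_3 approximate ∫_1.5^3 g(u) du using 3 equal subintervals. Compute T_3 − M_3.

0.375

T_3 = 46.375.
M_3 = 46.
T_3 − M_3 = 0.375.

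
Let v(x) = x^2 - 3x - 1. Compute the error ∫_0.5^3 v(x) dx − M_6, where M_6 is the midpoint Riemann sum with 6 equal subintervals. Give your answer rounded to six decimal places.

Exact integral: ∫_0.5^3 v(x) dx ≈ -6.66666667.
M_6 ≈ -6.70283565.
Error ≈ -6.66666667 − (-6.70283565) ≈ 0.036169.

0.036169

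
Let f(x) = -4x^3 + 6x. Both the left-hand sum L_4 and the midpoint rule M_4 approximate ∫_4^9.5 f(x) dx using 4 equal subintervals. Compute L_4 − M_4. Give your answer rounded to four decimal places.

L_4 = -5647.59765625.
M_4 ≈ -7596.123047.
L_4 − M_4 ≈ 1948.5254.

1948.5254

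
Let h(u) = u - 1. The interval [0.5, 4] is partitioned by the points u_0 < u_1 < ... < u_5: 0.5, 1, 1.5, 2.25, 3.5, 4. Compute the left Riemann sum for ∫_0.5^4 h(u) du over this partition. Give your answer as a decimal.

2.9375

Subinterval widths: 0.5, 0.5, 0.75, 1.25, 0.5.
Left endpoints: 0.5, 1, 1.5, 2.25, 3.5.
h(0.5) = -0.5, h(1) = 0, h(1.5) = 0.5, h(2.25) = 1.25, h(3.5) = 2.5.
Sum = Σ Δu_i · h(u_i).
Sum = 2.9375.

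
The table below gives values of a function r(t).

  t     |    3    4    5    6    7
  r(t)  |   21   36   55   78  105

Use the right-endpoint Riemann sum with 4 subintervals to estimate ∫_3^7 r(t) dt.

274

Δt = 1.
Sum = 1·[36 + 55 + 78 + 105] = 274.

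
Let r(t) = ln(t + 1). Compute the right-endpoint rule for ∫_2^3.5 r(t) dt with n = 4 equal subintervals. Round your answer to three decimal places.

Δt = (3.5 − 2)/4 = 0.375.
Right endpoints: 2.375, 2.75, 3.125, 3.5.
r(2.375) ≈ 1.216, r(2.75) ≈ 1.322, r(3.125) ≈ 1.417, r(3.5) ≈ 1.504.
Sum = Δt · [r(2.375) + r(2.75) + r(3.125) + r(3.5)].
Sum ≈ 2.047.

2.047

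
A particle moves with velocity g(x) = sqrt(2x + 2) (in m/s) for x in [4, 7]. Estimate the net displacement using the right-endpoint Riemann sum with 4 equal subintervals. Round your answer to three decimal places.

11.103

Δx = (7 − 4)/4 = 0.75.
Right endpoints: 4.75, 5.5, 6.25, 7.
g(4.75) ≈ 3.391, g(5.5) ≈ 3.606, g(6.25) ≈ 3.808, g(7) ≈ 4.000.
Sum = Δx · [g(4.75) + g(5.5) + g(6.25) + g(7)].
Sum ≈ 11.103.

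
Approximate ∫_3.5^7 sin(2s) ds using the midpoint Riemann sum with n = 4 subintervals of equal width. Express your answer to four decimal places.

Δs = (7 − 3.5)/4 = 0.875.
Midpoints: 3.9375, 4.8125, 5.6875, 6.5625.
f(3.9375) ≈ 0.9998, f(4.8125) ≈ -0.1989, f(5.6875) ≈ -0.9289, f(6.5625) ≈ 0.5300.
Sum = Δs · [f(3.9375) + f(4.8125) + f(5.6875) + f(6.5625)].
Sum ≈ 0.3518.

0.3518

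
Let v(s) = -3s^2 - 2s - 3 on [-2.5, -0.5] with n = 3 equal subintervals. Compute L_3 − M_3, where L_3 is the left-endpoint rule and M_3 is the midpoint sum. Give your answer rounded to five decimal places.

L_3 ≈ -20.6111111.
M_3 ≈ -15.2777778.
L_3 − M_3 ≈ -5.33333.

-5.33333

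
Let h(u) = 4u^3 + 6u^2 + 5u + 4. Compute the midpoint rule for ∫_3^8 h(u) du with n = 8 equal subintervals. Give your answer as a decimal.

Δu = (8 − 3)/8 = 0.625.
Midpoints: 3.3125, 3.9375, 4.5625, 5.1875, 5.8125, 6.4375, 7.0625, 7.6875.
h(3.3125) = 237349/1024, h(3.9375) = 369559/1024, h(4.5625) = 544369/1024, h(5.1875) = 767779/1024, h(5.8125) = 1045789/1024, h(6.4375) = 1384399/1024, h(7.0625) = 1789609/1024, h(7.6875) = 2267419/1024.
Sum = Δu · [h(3.3125) + h(3.9375) + h(4.5625) + ...].
Sum = 5130.78125.

5130.78125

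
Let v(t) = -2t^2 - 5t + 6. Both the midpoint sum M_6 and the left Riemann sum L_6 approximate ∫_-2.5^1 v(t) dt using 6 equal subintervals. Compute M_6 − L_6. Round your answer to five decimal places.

M_6 ≈ 23.2401620.
L_6 ≈ 24.6863426.
M_6 − L_6 ≈ -1.44618.

-1.44618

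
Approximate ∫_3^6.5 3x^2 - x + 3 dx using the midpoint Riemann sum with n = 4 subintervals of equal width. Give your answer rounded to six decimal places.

Δx = (6.5 − 3)/4 = 0.875.
Midpoints: 3.4375, 4.3125, 5.1875, 6.0625.
f(3.4375) = 35.01171875, f(4.3125) = 54.48046875, f(5.1875) = 78.54296875, f(6.0625) = 107.19921875.
Sum = Δx · [f(3.4375) + f(4.3125) + f(5.1875) + f(6.0625)].
Sum ≈ 240.830078.

240.830078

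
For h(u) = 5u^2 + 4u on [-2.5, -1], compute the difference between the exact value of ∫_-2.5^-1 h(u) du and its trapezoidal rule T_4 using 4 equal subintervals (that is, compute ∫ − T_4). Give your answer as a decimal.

Exact integral: ∫_-2.5^-1 h(u) du = 13.875.
T_4 = 14.05078125.
Error = 13.875 − 14.05078125 = -0.17578125.

-0.17578125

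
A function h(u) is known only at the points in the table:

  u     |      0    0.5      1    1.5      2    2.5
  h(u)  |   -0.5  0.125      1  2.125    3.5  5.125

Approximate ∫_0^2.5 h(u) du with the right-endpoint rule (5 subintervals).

Δu = 0.5.
Sum = 0.5·[0.125 + 1 + 2.125 + 3.5 + 5.125] = 5.9375.

5.9375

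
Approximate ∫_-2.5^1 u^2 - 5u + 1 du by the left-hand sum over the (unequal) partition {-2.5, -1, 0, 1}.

37.625

Subinterval widths: 1.5, 1, 1.
Left endpoints: -2.5, -1, 0.
f(-2.5) = 19.75, f(-1) = 7, f(0) = 1.
Sum = Σ Δu_i · f(u_i).
Sum = 37.625.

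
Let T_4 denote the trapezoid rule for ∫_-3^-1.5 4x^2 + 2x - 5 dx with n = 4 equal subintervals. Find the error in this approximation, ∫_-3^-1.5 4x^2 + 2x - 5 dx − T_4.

Exact integral: ∫_-3^-1.5 f(x) dx = 17.25.
T_4 = 17.390625.
Error = 17.25 − 17.390625 = -0.140625.

-0.140625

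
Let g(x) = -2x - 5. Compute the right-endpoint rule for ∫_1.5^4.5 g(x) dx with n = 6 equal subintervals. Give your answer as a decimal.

-34.5

Δx = (4.5 − 1.5)/6 = 0.5.
Right endpoints: 2, 2.5, 3, 3.5, 4, 4.5.
g(2) = -9, g(2.5) = -10, g(3) = -11, g(3.5) = -12, g(4) = -13, g(4.5) = -14.
Sum = Δx · [g(2) + g(2.5) + g(3) + ...].
Sum = -34.5.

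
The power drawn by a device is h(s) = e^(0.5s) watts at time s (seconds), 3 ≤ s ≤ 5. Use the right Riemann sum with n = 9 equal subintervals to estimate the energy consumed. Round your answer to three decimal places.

16.273

Δs = (5 − 3)/9 = 2/9.
Right endpoints: 29/9, 31/9, 11/3, 35/9, 37/9, 13/3, 41/9, 43/9, 5.
h(29/9) ≈ 5.008, h(31/9) ≈ 5.597, h(11/3) ≈ 6.255, h(35/9) ≈ 6.990, h(37/9) ≈ 7.811, h(13/3) ≈ 8.729, h(41/9) ≈ 9.755, h(43/9) ≈ 10.901, h(5) ≈ 12.182.
Sum = Δs · [h(29/9) + h(31/9) + h(11/3) + ...].
Sum ≈ 16.273.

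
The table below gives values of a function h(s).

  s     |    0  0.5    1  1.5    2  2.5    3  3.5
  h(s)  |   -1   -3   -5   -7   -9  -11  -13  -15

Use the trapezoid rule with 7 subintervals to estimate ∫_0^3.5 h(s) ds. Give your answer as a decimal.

Δs = 0.5.
T_7 = (0.5/2)·[(-1) + 2·(-3) + 2·(-5) + 2·(-7) + 2·(-9) + 2·(-11) + 2·(-13) + (-15)] = -28.

-28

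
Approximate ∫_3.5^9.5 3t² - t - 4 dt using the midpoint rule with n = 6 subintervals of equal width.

750

Δt = (9.5 − 3.5)/6 = 1.
Midpoints: 4, 5, 6, 7, 8, 9.
f(4) = 40, f(5) = 66, f(6) = 98, f(7) = 136, f(8) = 180, f(9) = 230.
Sum = Δt · [f(4) + f(5) + f(6) + ...].
Sum = 750.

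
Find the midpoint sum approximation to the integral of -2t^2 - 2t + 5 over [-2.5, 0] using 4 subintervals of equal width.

Δt = (0 − (-2.5))/4 = 0.625.
Midpoints: -2.1875, -1.5625, -0.9375, -0.3125.
f(-2.1875) = -0.1953125, f(-1.5625) = 3.2421875, f(-0.9375) = 5.1171875, f(-0.3125) = 5.4296875.
Sum = Δt · [f(-2.1875) + f(-1.5625) + f(-0.9375) + f(-0.3125)].
Sum = 8.49609375.

8.49609375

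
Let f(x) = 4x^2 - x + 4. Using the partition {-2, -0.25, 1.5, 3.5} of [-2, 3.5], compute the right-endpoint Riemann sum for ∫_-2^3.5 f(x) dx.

127

Subinterval widths: 1.75, 1.75, 2.
Right endpoints: -0.25, 1.5, 3.5.
f(-0.25) = 4.5, f(1.5) = 11.5, f(3.5) = 49.5.
Sum = Σ Δx_i · f(x_i).
Sum = 127.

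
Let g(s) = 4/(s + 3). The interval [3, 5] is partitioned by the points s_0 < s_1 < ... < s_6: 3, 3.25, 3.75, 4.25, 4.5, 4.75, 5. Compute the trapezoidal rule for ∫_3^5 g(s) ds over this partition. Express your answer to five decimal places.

1.15139

Subinterval widths: 0.25, 0.5, 0.5, 0.25, 0.25, 0.25.
g(3) = 2/3, g(3.25) = 0.64, g(3.75) = 16/27, g(4.25) = 16/29, g(4.5) = 8/15, g(4.75) = 16/31, g(5) = 0.5.
On each subinterval the trapezoid contributes (Δs_i/2)·[g(s_{i-1}) + g(s_i)].
Sum ≈ 1.15139.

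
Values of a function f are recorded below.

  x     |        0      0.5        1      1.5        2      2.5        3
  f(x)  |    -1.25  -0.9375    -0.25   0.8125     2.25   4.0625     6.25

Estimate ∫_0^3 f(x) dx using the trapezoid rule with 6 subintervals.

4.21875

Δx = 0.5.
T_6 = (0.5/2)·[(-1.25) + 2·(-0.9375) + 2·(-0.25) + 2·0.8125 + 2·2.25 + 2·4.0625 + 6.25] = 4.21875.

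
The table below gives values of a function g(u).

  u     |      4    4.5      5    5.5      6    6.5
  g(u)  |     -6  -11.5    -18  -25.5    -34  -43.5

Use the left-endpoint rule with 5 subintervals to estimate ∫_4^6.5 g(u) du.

Δu = 0.5.
Sum = 0.5·[(-6) + (-11.5) + (-18) + (-25.5) + (-34)] = -47.5.

-47.5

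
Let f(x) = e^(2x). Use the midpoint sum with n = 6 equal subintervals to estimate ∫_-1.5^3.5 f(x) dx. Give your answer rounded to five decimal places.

Δx = (3.5 − (-1.5))/6 = 5/6.
Midpoints: -13/12, -0.25, 7/12, 17/12, 2.25, 37/12.
f(-13/12) ≈ 0.11456, f(-0.25) ≈ 0.60653, f(7/12) ≈ 3.21127, f(17/12) ≈ 17.00204, f(2.25) ≈ 90.01713, f(37/12) ≈ 476.59481.
Sum = Δx · [f(-13/12) + f(-0.25) + f(7/12) + ...].
Sum ≈ 489.62195.

489.62195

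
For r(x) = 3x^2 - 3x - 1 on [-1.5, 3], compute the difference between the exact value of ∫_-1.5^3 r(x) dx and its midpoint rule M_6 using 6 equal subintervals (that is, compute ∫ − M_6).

Exact integral: ∫_-1.5^3 r(x) dx = 15.75.
M_6 = 15.1171875.
Error = 15.75 − 15.1171875 = 0.6328125.

0.6328125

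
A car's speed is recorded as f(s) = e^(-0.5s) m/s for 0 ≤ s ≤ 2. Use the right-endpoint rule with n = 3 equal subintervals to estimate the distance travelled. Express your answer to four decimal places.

Δs = (2 − 0)/3 = 2/3.
Right endpoints: 2/3, 4/3, 2.
f(2/3) ≈ 0.7165, f(4/3) ≈ 0.5134, f(2) ≈ 0.3679.
Sum = Δs · [f(2/3) + f(4/3) + f(2)].
Sum ≈ 1.0652.

1.0652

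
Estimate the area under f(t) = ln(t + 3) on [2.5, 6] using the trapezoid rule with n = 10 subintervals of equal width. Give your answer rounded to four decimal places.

Δt = (6 − 2.5)/10 = 0.35.
f(2.5) ≈ 1.7047, f(2.85) ≈ 1.7664, f(3.2) ≈ 1.8245, f(3.55) ≈ 1.8795, f(3.9) ≈ 1.9315, f(4.25) ≈ 1.9810, f(4.6) ≈ 2.0281, f(4.95) ≈ 2.0732, f(5.3) ≈ 2.1163, f(5.65) ≈ 2.1576, f(6) ≈ 2.1972.
T_10 = (Δt/2)·[f(t_0) + 2f(t_1) + ... + 2f(t_{9}) + f(t_10)].
Sum ≈ 6.8982.

6.8982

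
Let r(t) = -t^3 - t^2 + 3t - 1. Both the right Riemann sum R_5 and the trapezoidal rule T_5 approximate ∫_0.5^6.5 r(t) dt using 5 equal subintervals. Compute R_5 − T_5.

R_5 = -676.41.
T_5 = -497.31.
R_5 − T_5 = -179.1.

-179.1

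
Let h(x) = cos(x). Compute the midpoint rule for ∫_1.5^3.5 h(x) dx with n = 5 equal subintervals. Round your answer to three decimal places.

Δx = (3.5 − 1.5)/5 = 0.4.
Midpoints: 1.7, 2.1, 2.5, 2.9, 3.3.
h(1.7) ≈ -0.129, h(2.1) ≈ -0.505, h(2.5) ≈ -0.801, h(2.9) ≈ -0.971, h(3.3) ≈ -0.987.
Sum = Δx · [h(1.7) + h(2.1) + h(2.5) + h(2.9) + h(3.3)].
Sum ≈ -1.357.

-1.357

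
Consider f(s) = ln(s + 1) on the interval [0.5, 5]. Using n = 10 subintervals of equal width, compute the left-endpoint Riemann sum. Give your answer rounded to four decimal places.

5.3220

Δs = (5 − 0.5)/10 = 0.45.
Left endpoints: 0.5, 0.95, 1.4, 1.85, 2.3, 2.75, 3.2, 3.65, 4.1, 4.55.
f(0.5) ≈ 0.4055, f(0.95) ≈ 0.6678, f(1.4) ≈ 0.8755, f(1.85) ≈ 1.0473, f(2.3) ≈ 1.1939, f(2.75) ≈ 1.3218, f(3.2) ≈ 1.4351, f(3.65) ≈ 1.5369, f(4.1) ≈ 1.6292, f(4.55) ≈ 1.7138.
Sum = Δs · [f(0.5) + f(0.95) + f(1.4) + ...].
Sum ≈ 5.3220.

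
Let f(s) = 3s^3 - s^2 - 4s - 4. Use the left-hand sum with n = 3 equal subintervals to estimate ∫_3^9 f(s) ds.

2660

Δs = (9 − 3)/3 = 2.
Left endpoints: 3, 5, 7.
f(3) = 56, f(5) = 326, f(7) = 948.
Sum = Δs · [f(3) + f(5) + f(7)].
Sum = 2660.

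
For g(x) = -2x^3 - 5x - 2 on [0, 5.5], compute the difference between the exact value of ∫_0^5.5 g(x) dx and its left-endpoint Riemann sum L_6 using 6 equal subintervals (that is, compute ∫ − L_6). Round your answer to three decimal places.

Exact integral: ∫_0^5.5 g(x) dx = -544.15625.
L_6 ≈ -391.75087.
Error ≈ -544.15625 − (-391.75087) ≈ -152.405.

-152.405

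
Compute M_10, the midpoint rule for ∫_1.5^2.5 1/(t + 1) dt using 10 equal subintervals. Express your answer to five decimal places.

Δt = (2.5 − 1.5)/10 = 0.1.
Midpoints: 1.55, 1.65, 1.75, 1.85, 1.95, 2.05, 2.15, 2.25, 2.35, 2.45.
f(1.55) = 20/51, f(1.65) = 20/53, f(1.75) = 4/11, f(1.85) = 20/57, f(1.95) = 20/59, f(2.05) = 20/61, f(2.15) = 20/63, f(2.25) = 4/13, f(2.35) = 20/67, f(2.45) = 20/69.
Sum = Δt · [f(1.55) + f(1.65) + f(1.75) + ...].
Sum ≈ 0.33644.

0.33644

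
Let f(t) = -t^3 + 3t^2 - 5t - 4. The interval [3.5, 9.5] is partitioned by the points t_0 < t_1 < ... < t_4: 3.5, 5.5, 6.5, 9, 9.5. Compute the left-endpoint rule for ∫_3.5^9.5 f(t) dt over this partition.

Subinterval widths: 2, 1, 2.5, 0.5.
Left endpoints: 3.5, 5.5, 6.5, 9.
f(3.5) = -27.625, f(5.5) = -107.125, f(6.5) = -184.375, f(9) = -535.
Sum = Σ Δt_i · f(t_i).
Sum = -890.8125.

-890.8125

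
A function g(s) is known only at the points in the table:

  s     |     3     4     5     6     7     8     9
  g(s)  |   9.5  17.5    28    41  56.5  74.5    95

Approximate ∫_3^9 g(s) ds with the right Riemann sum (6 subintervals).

312.5

Δs = 1.
Sum = 1·[17.5 + 28 + 41 + 56.5 + 74.5 + 95] = 312.5.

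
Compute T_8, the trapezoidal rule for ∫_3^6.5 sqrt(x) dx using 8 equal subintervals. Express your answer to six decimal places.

7.582299

Δx = (6.5 − 3)/8 = 0.4375.
f(3) ≈ 1.732051, f(3.4375) ≈ 1.854050, f(3.875) ≈ 1.968502, f(4.3125) ≈ 2.076656, f(4.75) ≈ 2.179449, f(5.1875) ≈ 2.277608, f(5.625) ≈ 2.371708, f(6.0625) ≈ 2.462214, f(6.5) ≈ 2.549510.
T_8 = (Δx/2)·[f(x_0) + 2f(x_1) + ... + 2f(x_{7}) + f(x_8)].
Sum ≈ 7.582299.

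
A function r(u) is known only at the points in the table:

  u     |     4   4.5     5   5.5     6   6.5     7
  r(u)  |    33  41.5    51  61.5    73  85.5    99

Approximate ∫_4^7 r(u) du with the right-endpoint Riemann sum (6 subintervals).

Δu = 0.5.
Sum = 0.5·[41.5 + 51 + 61.5 + 73 + 85.5 + 99] = 205.75.

205.75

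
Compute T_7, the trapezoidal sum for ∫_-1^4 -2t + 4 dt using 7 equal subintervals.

Δt = (4 − (-1))/7 = 5/7.
f(-1) = 6, f(-2/7) = 32/7, f(3/7) = 22/7, f(8/7) = 12/7, f(13/7) = 2/7, f(18/7) = -8/7, f(23/7) = -18/7, f(4) = -4.
T_7 = (Δt/2)·[f(t_0) + 2f(t_1) + ... + 2f(t_{6}) + f(t_7)].
Sum = 5.

5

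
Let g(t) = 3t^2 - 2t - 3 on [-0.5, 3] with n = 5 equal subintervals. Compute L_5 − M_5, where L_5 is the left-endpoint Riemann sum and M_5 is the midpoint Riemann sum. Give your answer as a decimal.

-5.45125

L_5 = 1.995.
M_5 = 7.44625.
L_5 − M_5 = -5.45125.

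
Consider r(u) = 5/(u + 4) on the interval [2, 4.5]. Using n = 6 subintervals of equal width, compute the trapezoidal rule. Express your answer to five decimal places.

Δu = (4.5 − 2)/6 = 5/12.
r(2) = 5/6, r(29/12) = 60/77, r(17/6) = 30/41, r(3.25) = 20/29, r(11/3) = 15/23, r(49/12) = 60/97, r(4.5) = 10/17.
T_6 = (Δu/2)·[r(u_0) + 2r(u_1) + ... + 2r(u_{5}) + r(u_6)].
Sum ≈ 1.74254.

1.74254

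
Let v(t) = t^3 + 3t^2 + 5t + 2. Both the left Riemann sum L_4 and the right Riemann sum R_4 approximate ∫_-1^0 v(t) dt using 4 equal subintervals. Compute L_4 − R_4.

-0.75

L_4 = -0.109375.
R_4 = 0.640625.
L_4 − R_4 = -0.75.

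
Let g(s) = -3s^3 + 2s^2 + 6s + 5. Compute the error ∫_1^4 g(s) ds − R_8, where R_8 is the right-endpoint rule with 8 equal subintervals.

Exact integral: ∫_1^4 g(s) ds = -89.25.
R_8 = -117.12890625.
Error = -89.25 − (-117.12890625) = 27.87890625.

27.87890625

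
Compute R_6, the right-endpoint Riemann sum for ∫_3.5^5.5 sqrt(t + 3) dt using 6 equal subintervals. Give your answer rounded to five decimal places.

Δt = (5.5 − 3.5)/6 = 1/3.
Right endpoints: 23/6, 25/6, 4.5, 29/6, 31/6, 5.5.
f(23/6) ≈ 2.61406, f(25/6) ≈ 2.67706, f(4.5) ≈ 2.73861, f(29/6) ≈ 2.79881, f(31/6) ≈ 2.85774, f(5.5) ≈ 2.91548.
Sum = Δt · [f(23/6) + f(25/6) + f(4.5) + ...].
Sum ≈ 5.53392.

5.53392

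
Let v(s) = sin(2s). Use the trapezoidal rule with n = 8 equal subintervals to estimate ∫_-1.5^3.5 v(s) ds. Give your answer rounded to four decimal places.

-0.7553

Δs = (3.5 − (-1.5))/8 = 0.625.
v(-1.5) ≈ -0.1411, v(-0.875) ≈ -0.9840, v(-0.25) ≈ -0.4794, v(0.375) ≈ 0.6816, v(1) ≈ 0.9093, v(1.625) ≈ -0.1082, v(2.25) ≈ -0.9775, v(2.875) ≈ -0.5083, v(3.5) ≈ 0.6570.
T_8 = (Δs/2)·[v(s_0) + 2v(s_1) + ... + 2v(s_{7}) + v(s_8)].
Sum ≈ -0.7553.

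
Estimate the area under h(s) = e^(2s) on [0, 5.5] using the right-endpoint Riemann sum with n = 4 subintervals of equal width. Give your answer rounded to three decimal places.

87947.890

Δs = (5.5 − 0)/4 = 1.375.
Right endpoints: 1.375, 2.75, 4.125, 5.5.
h(1.375) ≈ 15.643, h(2.75) ≈ 244.692, h(4.125) ≈ 3827.626, h(5.5) ≈ 59874.142.
Sum = Δs · [h(1.375) + h(2.75) + h(4.125) + h(5.5)].
Sum ≈ 87947.890.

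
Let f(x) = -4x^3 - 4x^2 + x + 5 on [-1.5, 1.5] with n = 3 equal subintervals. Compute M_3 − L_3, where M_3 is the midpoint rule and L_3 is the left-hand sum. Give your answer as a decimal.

M_3 = 7.
L_3 = 16.
M_3 − L_3 = -9.

-9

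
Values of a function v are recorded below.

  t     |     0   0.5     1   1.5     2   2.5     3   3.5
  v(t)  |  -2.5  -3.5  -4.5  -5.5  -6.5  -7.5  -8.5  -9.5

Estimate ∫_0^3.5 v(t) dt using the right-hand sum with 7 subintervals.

-22.75

Δt = 0.5.
Sum = 0.5·[(-3.5) + (-4.5) + (-5.5) + (-6.5) + (-7.5) + (-8.5) + (-9.5)] = -22.75.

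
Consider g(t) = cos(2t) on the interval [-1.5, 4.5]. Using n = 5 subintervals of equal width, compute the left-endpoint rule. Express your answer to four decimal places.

0.0817

Δt = (4.5 − (-1.5))/5 = 1.2.
Left endpoints: -1.5, -0.3, 0.9, 2.1, 3.3.
g(-1.5) ≈ -0.9900, g(-0.3) ≈ 0.8253, g(0.9) ≈ -0.2272, g(2.1) ≈ -0.4903, g(3.3) ≈ 0.9502.
Sum = Δt · [g(-1.5) + g(-0.3) + g(0.9) + g(2.1) + g(3.3)].
Sum ≈ 0.0817.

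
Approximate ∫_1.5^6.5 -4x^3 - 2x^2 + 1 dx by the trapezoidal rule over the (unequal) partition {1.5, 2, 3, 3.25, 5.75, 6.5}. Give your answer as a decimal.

Subinterval widths: 0.5, 1, 0.25, 2.5, 0.75.
f(1.5) = -17, f(2) = -39, f(3) = -125, f(3.25) = -157.4375, f(5.75) = -825.5625, f(6.5) = -1182.
On each subinterval the trapezoid contributes (Δx_i/2)·[f(x_{i-1}) + f(x_i)].
Sum = -2112.890625.

-2112.890625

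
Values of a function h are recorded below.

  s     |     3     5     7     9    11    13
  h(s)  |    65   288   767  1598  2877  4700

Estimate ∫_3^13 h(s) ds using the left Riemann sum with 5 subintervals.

11190

Δs = 2.
Sum = 2·[65 + 288 + 767 + 1598 + 2877] = 11190.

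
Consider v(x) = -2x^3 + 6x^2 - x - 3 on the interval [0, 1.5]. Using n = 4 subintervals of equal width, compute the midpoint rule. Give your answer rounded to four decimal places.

-1.4326

Δx = (1.5 − 0)/4 = 0.375.
Midpoints: 0.1875, 0.5625, 0.9375, 1.3125.
v(0.1875) = -6123/2048, v(0.5625) = -4137/2048, v(0.9375) = -639/2048, v(1.3125) = 3075/2048.
Sum = Δx · [v(0.1875) + v(0.5625) + v(0.9375) + v(1.3125)].
Sum ≈ -1.4326.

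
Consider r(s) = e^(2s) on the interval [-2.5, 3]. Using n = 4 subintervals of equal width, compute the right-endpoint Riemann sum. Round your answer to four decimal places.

592.5882

Δs = (3 − (-2.5))/4 = 1.375.
Right endpoints: -1.125, 0.25, 1.625, 3.
r(-1.125) ≈ 0.1054, r(0.25) ≈ 1.6487, r(1.625) ≈ 25.7903, r(3) ≈ 403.4288.
Sum = Δs · [r(-1.125) + r(0.25) + r(1.625) + r(3)].
Sum ≈ 592.5882.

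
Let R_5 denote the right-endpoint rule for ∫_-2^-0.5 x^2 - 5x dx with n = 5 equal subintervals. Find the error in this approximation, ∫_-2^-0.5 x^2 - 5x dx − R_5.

Exact integral: ∫_-2^-0.5 f(x) dx = 12.
R_5 = 10.335.
Error = 12 − 10.335 = 1.665.

1.665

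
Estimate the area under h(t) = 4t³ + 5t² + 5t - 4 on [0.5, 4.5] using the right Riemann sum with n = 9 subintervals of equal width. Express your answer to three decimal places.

Δt = (4.5 − 0.5)/9 = 4/9.
Right endpoints: 17/18, 25/18, 11/6, 41/18, 49/18, 19/6, 65/18, 73/18, 4.5.
h(17/18) = 24937/2916, h(25/18) = 67961/2916, h(11/6) = 5035/108, h(41/18) = 235033/2916, h(49/18) = 371369/2916, h(19/6) = 20411/108, h(65/18) = 780361/2916, h(73/18) = 1065305/2916, h(4.5) = 484.25.
Sum = Δt · [h(17/18) + h(25/18) + h(11/6) + ...].
Sum ≈ 707.831.

707.831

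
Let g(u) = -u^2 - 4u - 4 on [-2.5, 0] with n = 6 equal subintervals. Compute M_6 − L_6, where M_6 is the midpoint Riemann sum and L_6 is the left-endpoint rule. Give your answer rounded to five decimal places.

M_6 ≈ -2.6721644.
L_6 ≈ -1.9994213.
M_6 − L_6 ≈ -0.67274.

-0.67274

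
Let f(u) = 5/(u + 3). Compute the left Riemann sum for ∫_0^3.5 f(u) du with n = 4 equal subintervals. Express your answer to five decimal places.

4.28620

Δu = (3.5 − 0)/4 = 0.875.
Left endpoints: 0, 0.875, 1.75, 2.625.
f(0) = 5/3, f(0.875) = 40/31, f(1.75) = 20/19, f(2.625) = 8/9.
Sum = Δu · [f(0) + f(0.875) + f(1.75) + f(2.625)].
Sum ≈ 4.28620.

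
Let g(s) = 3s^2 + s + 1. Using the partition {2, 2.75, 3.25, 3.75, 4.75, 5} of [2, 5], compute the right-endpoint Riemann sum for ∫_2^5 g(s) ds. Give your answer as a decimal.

Subinterval widths: 0.75, 0.5, 0.5, 1, 0.25.
Right endpoints: 2.75, 3.25, 3.75, 4.75, 5.
g(2.75) = 26.4375, g(3.25) = 35.9375, g(3.75) = 46.9375, g(4.75) = 73.4375, g(5) = 81.
Sum = Σ Δs_i · g(s_i).
Sum = 154.953125.

154.953125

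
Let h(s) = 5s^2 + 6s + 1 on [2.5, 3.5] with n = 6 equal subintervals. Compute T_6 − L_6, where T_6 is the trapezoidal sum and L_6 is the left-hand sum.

T_6 ≈ 64.43981.
L_6 ≈ 61.43981.
T_6 − L_6 = 3.

3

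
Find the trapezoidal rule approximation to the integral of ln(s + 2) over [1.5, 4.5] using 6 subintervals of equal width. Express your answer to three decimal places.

4.779

Δs = (4.5 − 1.5)/6 = 0.5.
f(1.5) ≈ 1.253, f(2) ≈ 1.386, f(2.5) ≈ 1.504, f(3) ≈ 1.609, f(3.5) ≈ 1.705, f(4) ≈ 1.792, f(4.5) ≈ 1.872.
T_6 = (Δs/2)·[f(s_0) + 2f(s_1) + ... + 2f(s_{5}) + f(s_6)].
Sum ≈ 4.779.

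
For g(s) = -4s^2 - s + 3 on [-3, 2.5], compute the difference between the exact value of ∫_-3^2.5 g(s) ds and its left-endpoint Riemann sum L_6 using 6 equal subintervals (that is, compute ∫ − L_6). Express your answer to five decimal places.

5.60185

Exact integral: ∫_-3^2.5 g(s) ds ≈ -38.9583333.
L_6 ≈ -44.5601852.
Error ≈ -38.9583333 − (-44.5601852) ≈ 5.60185.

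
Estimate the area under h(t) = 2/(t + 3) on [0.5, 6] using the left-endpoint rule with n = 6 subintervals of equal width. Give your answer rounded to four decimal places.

2.0586

Δt = (6 − 0.5)/6 = 11/12.
Left endpoints: 0.5, 17/12, 7/3, 3.25, 25/6, 61/12.
h(0.5) = 4/7, h(17/12) = 24/53, h(7/3) = 0.375, h(3.25) = 0.32, h(25/6) = 12/43, h(61/12) = 24/97.
Sum = Δt · [h(0.5) + h(17/12) + h(7/3) + ...].
Sum ≈ 2.0586.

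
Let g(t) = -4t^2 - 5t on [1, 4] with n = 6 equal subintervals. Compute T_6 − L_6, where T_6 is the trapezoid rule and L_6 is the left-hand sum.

-18.75

T_6 = -122.
L_6 = -103.25.
T_6 − L_6 = -18.75.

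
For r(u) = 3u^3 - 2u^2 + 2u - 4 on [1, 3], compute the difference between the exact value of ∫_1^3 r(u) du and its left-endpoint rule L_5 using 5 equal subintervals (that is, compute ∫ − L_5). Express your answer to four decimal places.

Exact integral: ∫_1^3 r(u) du ≈ 42.666667.
L_5 = 30.32.
Error ≈ 42.666667 − 30.32 ≈ 12.3467.

12.3467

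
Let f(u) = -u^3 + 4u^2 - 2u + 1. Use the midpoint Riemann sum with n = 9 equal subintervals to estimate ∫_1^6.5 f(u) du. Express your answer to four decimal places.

-115.6913

Δu = (6.5 − 1)/9 = 11/18.
Midpoints: 47/36, 23/12, 91/36, 113/36, 3.75, 157/36, 179/36, 67/12, 223/36.
f(47/36) = 139105/46656, f(23/12) = 8329/1728, f(91/36) = 249677/46656, f(113/36) = 149599/46656, f(3.75) = -2.984375, f(157/36) = -680725/46656, f(179/36) = -1538747/46656, f(67/12) = -102859/1728, f(223/36) = -4459951/46656.
Sum = Δu · [f(47/36) + f(23/12) + f(91/36) + ...].
Sum ≈ -115.6913.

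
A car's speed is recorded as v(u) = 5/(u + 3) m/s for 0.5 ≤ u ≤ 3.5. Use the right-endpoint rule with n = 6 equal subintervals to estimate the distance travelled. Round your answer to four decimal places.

Δu = (3.5 − 0.5)/6 = 0.5.
Right endpoints: 1, 1.5, 2, 2.5, 3, 3.5.
v(1) = 1.25, v(1.5) = 10/9, v(2) = 1, v(2.5) = 10/11, v(3) = 5/6, v(3.5) = 10/13.
Sum = Δu · [v(1) + v(1.5) + v(2) + ...].
Sum ≈ 2.9364.

2.9364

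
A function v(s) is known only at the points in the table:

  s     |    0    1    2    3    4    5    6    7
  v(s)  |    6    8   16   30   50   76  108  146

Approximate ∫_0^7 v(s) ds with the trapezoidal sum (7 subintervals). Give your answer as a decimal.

364

Δs = 1.
T_7 = (1/2)·[6 + 2·8 + 2·16 + 2·30 + 2·50 + 2·76 + 2·108 + 146] = 364.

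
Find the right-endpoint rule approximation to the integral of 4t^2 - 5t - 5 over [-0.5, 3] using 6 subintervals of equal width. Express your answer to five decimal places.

2.68981

Δt = (3 − (-0.5))/6 = 7/12.
Right endpoints: 1/12, 2/3, 1.25, 11/6, 29/12, 3.
f(1/12) = -97/18, f(2/3) = -59/9, f(1.25) = -5, f(11/6) = -13/18, f(29/12) = 113/18, f(3) = 16.
Sum = Δt · [f(1/12) + f(2/3) + f(1.25) + ...].
Sum ≈ 2.68981.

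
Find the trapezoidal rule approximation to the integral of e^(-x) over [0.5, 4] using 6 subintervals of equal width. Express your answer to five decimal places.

0.60480

Δx = (4 − 0.5)/6 = 7/12.
f(0.5) ≈ 0.60653, f(13/12) ≈ 0.33847, f(5/3) ≈ 0.18888, f(2.25) ≈ 0.10540, f(17/6) ≈ 0.05882, f(41/12) ≈ 0.03282, f(4) ≈ 0.01832.
T_6 = (Δx/2)·[f(x_0) + 2f(x_1) + ... + 2f(x_{5}) + f(x_6)].
Sum ≈ 0.60480.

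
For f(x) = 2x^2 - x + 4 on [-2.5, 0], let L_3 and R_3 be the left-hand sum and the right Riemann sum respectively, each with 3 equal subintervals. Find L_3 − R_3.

L_3 ≈ 30.37037037.
R_3 ≈ 17.87037037.
L_3 − R_3 = 12.5.

12.5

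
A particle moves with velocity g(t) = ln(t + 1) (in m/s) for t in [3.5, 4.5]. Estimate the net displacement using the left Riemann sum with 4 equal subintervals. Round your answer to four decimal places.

Δt = (4.5 − 3.5)/4 = 0.25.
Left endpoints: 3.5, 3.75, 4, 4.25.
g(3.5) ≈ 1.5041, g(3.75) ≈ 1.5581, g(4) ≈ 1.6094, g(4.25) ≈ 1.6582.
Sum = Δt · [g(3.5) + g(3.75) + g(4) + g(4.25)].
Sum ≈ 1.5825.

1.5825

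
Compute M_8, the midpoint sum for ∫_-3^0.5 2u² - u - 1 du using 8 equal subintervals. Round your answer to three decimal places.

Δu = (0.5 − (-3))/8 = 0.4375.
Midpoints: -2.78125, -2.34375, -1.90625, -1.46875, -1.03125, -0.59375, -0.15625, 0.28125.
f(-2.78125) = 8833/512, f(-2.34375) = 6313/512, f(-1.90625) = 4185/512, f(-1.46875) = 2449/512, f(-1.03125) = 1105/512, f(-0.59375) = 153/512, f(-0.15625) = -407/512, f(0.28125) = -575/512.
Sum = Δu · [f(-2.78125) + f(-2.34375) + f(-1.90625) + ...].
Sum ≈ 18.847.

18.847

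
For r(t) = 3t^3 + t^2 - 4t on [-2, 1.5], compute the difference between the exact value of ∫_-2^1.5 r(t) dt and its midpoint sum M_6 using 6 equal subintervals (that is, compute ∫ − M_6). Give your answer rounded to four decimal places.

Exact integral: ∫_-2^1.5 r(t) dt ≈ -0.911458.
M_6 ≈ -0.787399.
Error ≈ -0.911458 − (-0.787399) ≈ -0.1241.

-0.1241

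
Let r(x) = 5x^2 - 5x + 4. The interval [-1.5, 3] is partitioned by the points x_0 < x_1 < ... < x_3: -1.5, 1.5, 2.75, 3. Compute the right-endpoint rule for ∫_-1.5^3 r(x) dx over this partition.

66.828125

Subinterval widths: 3, 1.25, 0.25.
Right endpoints: 1.5, 2.75, 3.
r(1.5) = 7.75, r(2.75) = 28.0625, r(3) = 34.
Sum = Σ Δx_i · r(x_i).
Sum = 66.828125.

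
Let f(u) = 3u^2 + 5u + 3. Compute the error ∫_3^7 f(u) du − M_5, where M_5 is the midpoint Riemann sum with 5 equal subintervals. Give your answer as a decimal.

0.64

Exact integral: ∫_3^7 f(u) du = 428.
M_5 = 427.36.
Error = 428 − 427.36 = 0.64.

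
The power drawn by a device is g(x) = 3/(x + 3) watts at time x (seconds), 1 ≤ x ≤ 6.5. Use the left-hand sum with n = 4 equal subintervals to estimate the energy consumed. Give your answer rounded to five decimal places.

2.91750

Δx = (6.5 − 1)/4 = 1.375.
Left endpoints: 1, 2.375, 3.75, 5.125.
g(1) = 0.75, g(2.375) = 24/43, g(3.75) = 4/9, g(5.125) = 24/65.
Sum = Δx · [g(1) + g(2.375) + g(3.75) + g(5.125)].
Sum ≈ 2.91750.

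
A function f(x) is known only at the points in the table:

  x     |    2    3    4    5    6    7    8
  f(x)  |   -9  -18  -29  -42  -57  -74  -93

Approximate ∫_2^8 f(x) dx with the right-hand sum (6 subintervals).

Δx = 1.
Sum = 1·[(-18) + (-29) + (-42) + (-57) + (-74) + (-93)] = -313.

-313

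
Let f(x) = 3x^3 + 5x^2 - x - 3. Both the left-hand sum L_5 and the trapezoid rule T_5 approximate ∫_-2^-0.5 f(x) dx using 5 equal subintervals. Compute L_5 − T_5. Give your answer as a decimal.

-0.50625

L_5 = -2.1.
T_5 = -1.59375.
L_5 − T_5 = -0.50625.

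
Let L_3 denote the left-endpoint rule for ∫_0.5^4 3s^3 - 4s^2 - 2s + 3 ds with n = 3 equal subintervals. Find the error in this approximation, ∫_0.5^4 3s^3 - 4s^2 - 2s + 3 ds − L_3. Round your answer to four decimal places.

58.0457

Exact integral: ∫_0.5^4 f(s) ds ≈ 101.536458.
L_3 ≈ 43.490741.
Error ≈ 101.536458 − 43.490741 ≈ 58.0457.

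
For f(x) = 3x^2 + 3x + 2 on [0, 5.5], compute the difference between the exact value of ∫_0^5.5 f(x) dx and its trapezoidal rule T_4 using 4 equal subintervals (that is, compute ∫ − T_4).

Exact integral: ∫_0^5.5 f(x) dx = 222.75.
T_4 = 227.94921875.
Error = 222.75 − 227.94921875 = -5.19921875.

-5.19921875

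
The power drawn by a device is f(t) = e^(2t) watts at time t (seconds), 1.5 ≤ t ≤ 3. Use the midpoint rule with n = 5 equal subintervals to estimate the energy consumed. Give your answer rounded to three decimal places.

Δt = (3 − 1.5)/5 = 0.3.
Midpoints: 1.65, 1.95, 2.25, 2.55, 2.85.
f(1.65) ≈ 27.113, f(1.95) ≈ 49.402, f(2.25) ≈ 90.017, f(2.55) ≈ 164.022, f(2.85) ≈ 298.867.
Sum = Δt · [f(1.65) + f(1.95) + f(2.25) + f(2.55) + f(2.85)].
Sum ≈ 188.826.

188.826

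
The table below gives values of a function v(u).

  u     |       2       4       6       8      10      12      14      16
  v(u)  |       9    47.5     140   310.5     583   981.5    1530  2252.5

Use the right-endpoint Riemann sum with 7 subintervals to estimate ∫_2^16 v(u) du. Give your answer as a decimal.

11690

Δu = 2.
Sum = 2·[47.5 + 140 + 310.5 + 583 + 981.5 + 1530 + 2252.5] = 11690.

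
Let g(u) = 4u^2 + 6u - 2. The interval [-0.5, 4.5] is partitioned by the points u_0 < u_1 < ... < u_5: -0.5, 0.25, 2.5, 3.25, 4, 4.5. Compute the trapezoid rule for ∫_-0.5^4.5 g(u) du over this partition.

180.1875

Subinterval widths: 0.75, 2.25, 0.75, 0.75, 0.5.
g(-0.5) = -4, g(0.25) = -0.25, g(2.5) = 38, g(3.25) = 59.75, g(4) = 86, g(4.5) = 106.
On each subinterval the trapezoid contributes (Δu_i/2)·[g(u_{i-1}) + g(u_i)].
Sum = 180.1875.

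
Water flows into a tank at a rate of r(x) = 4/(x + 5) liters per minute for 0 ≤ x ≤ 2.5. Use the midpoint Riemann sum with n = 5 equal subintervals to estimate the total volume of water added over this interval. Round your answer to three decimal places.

1.621

Δx = (2.5 − 0)/5 = 0.5.
Midpoints: 0.25, 0.75, 1.25, 1.75, 2.25.
r(0.25) = 16/21, r(0.75) = 16/23, r(1.25) = 0.64, r(1.75) = 16/27, r(2.25) = 16/29.
Sum = Δx · [r(0.25) + r(0.75) + r(1.25) + r(1.75) + r(2.25)].
Sum ≈ 1.621.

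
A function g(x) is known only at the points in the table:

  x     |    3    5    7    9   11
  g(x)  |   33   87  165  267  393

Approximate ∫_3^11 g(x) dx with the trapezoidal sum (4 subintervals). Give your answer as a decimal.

1464

Δx = 2.
T_4 = (2/2)·[33 + 2·87 + 2·165 + 2·267 + 393] = 1464.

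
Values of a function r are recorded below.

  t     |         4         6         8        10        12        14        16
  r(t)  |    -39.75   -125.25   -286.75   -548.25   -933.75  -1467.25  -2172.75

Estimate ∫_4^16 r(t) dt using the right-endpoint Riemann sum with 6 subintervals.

Δt = 2.
Sum = 2·[(-125.25) + (-286.75) + (-548.25) + (-933.75) + (-1467.25) + (-2172.75)] = -11068.

-11068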